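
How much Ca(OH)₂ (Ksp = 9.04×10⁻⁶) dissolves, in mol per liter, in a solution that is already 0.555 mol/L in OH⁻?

2.93×10⁻⁵ M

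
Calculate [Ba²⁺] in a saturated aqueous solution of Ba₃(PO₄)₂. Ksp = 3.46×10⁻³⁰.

Ba₃(PO₄)₂(s) ⇌ 3 Ba²⁺(aq) + 2 PO₄³⁻(aq)
Call the molar solubility s, so that [Ba²⁺] = 3s and [PO₄³⁻] = 2s.
Ksp = [Ba²⁺]^3[PO₄³⁻]^2 = (3s)^3 · (2s)^2 = 108s^5 = 3.46×10⁻³⁰
s = 5.02×10⁻⁷ M
[Ba²⁺] = 3s = 1.51×10⁻⁶ M

1.51×10⁻⁶ M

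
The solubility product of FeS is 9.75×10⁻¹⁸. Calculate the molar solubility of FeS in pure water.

3.12×10⁻⁹ M

FeS(s) ⇌ Fe²⁺(aq) + S²⁻(aq)
If s mol/L of FeS dissolves, [Fe²⁺] = s and [S²⁻] = s.
Ksp = [Fe²⁺][S²⁻] = s · s = s^2
s^2 = 9.75×10⁻¹⁸
Taking the 2nd root, s = 3.12×10⁻⁹ mol/L.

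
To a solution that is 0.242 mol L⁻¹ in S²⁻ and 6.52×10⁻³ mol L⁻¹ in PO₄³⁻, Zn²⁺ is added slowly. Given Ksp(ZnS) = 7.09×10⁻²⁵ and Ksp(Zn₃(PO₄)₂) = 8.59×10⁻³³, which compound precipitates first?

ZnS

Precipitation of each salt begins when its ion product equals Ksp.
For ZnS: [Zn²⁺] = (Ksp/[S²⁻]) = 2.93×10⁻²⁴ mol L⁻¹
For Zn₃(PO₄)₂: [Zn²⁺] = (Ksp/[PO₄³⁻]^2)^(1/3) = 5.87×10⁻¹⁰ mol L⁻¹
ZnS requires the lower [Zn²⁺], so it precipitates first.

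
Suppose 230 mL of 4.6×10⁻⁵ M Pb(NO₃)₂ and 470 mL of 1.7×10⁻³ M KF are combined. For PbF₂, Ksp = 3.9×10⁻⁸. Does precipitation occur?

No

The combined volume is 700 mL.
[Pb²⁺] = (4.6×10⁻⁵)(230)/700 = 1.5×10⁻⁵ M
[F⁻] = (1.7×10⁻³)(470)/700 = 1.1×10⁻³ M
Q = [Pb²⁺][F⁻]^2 = 2.0×10⁻¹¹
Q < Ksp (2.0×10⁻¹¹ vs 3.9×10⁻⁸); the solution remains unsaturated and no precipitate forms.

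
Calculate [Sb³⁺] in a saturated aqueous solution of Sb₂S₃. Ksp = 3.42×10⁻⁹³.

Sb₂S₃(s) ⇌ 2 Sb³⁺(aq) + 3 S²⁻(aq)
Call the molar solubility s, so that [Sb³⁺] = 2s and [S²⁻] = 3s.
Ksp = [Sb³⁺]^2[S²⁻]^3 = (2s)^2 · (3s)^3 = 108s^5 = 3.42×10⁻⁹³
s = 1.26×10⁻¹⁹ M
[Sb³⁺] = 2s = 2.52×10⁻¹⁹ M

2.52×10⁻¹⁹ M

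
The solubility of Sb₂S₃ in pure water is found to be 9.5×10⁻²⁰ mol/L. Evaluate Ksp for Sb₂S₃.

Sb₂S₃(s) ⇌ 2 Sb³⁺(aq) + 3 S²⁻(aq)
Call the molar solubility s, so that [Sb³⁺] = 2s and [S²⁻] = 3s.
Ksp = [Sb³⁺]^2[S²⁻]^3 = (2s)^2 · (3s)^3 = 108s^5
Ksp = 108 × (9.5×10⁻²⁰)^5 = 8.4×10⁻⁹⁴

Ksp = 8.4×10⁻⁹⁴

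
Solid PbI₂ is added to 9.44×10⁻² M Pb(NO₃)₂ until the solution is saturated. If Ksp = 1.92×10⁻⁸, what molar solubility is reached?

PbI₂(s) ⇌ Pb²⁺(aq) + 2 I⁻(aq)
The solution already contains Pb²⁺ at 9.44×10⁻² M. Let s be the molar solubility of PbI₂.
[Pb²⁺] ≈ 9.44×10⁻² M (common ion dominates); [I⁻] = 2s.
Ksp = [Pb²⁺][I⁻]^2 = (9.44×10⁻²)(2s)^2
(2s)^2 = 1.92×10⁻⁸ / (9.44×10⁻²) = 2.03×10⁻⁷
s = 2.25×10⁻⁴ M

2.25×10⁻⁴ M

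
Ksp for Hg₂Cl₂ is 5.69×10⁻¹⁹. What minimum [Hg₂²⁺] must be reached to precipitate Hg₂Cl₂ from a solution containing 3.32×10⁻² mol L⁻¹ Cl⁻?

Precipitation begins when Q = Ksp.
Hg₂Cl₂(s) ⇌ Hg₂²⁺(aq) + 2 Cl⁻(aq)
Ksp = [Hg₂²⁺][Cl⁻]^2 = [Hg₂²⁺](3.32×10⁻²)^2
[Hg₂²⁺] = 5.69×10⁻¹⁹ / (3.32×10⁻²)^2 = 5.16×10⁻¹⁶
[Hg₂²⁺] = 5.16×10⁻¹⁶ mol L⁻¹

5.16×10⁻¹⁶ M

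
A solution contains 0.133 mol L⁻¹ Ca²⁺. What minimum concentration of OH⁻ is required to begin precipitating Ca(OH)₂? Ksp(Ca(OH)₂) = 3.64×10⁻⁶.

5.23×10⁻³ M

Each salt precipitates once Q = Ksp for that salt.
Ca(OH)₂(s) ⇌ Ca²⁺(aq) + 2 OH⁻(aq)
Ksp = [Ca²⁺][OH⁻]^2 = [OH⁻]^2(0.133)
[OH⁻]^2 = 3.64×10⁻⁶ / (0.133) = 2.74×10⁻⁵
[OH⁻] = 5.23×10⁻³ mol L⁻¹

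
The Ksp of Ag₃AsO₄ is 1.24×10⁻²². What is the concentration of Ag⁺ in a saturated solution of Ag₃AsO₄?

4.39×10⁻⁶ M

Ag₃AsO₄(s) ⇌ 3 Ag⁺(aq) + AsO₄³⁻(aq)
With molar solubility s: [Ag⁺] = 3s, [AsO₄³⁻] = s.
Ksp = [Ag⁺]^3[AsO₄³⁻] = (3s)^3 · s = 27s^4 = 1.24×10⁻²²
s = 1.46×10⁻⁶ M
[Ag⁺] = 3s = 4.39×10⁻⁶ M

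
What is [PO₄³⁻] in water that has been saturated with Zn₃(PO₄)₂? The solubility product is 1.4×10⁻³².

Zn₃(PO₄)₂(s) ⇌ 3 Zn²⁺(aq) + 2 PO₄³⁻(aq)
Call the molar solubility s, so that [Zn²⁺] = 3s and [PO₄³⁻] = 2s.
Ksp = [Zn²⁺]^3[PO₄³⁻]^2 = (3s)^3 · (2s)^2 = 108s^5 = 1.4×10⁻³²
s = 1.7×10⁻⁷ mol/L
[PO₄³⁻] = 2s = 3.3×10⁻⁷ mol/L

3.3×10⁻⁷ M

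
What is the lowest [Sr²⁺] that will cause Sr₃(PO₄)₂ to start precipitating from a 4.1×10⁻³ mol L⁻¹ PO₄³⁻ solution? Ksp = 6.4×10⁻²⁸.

3.4×10⁻⁸ M

Each salt precipitates once Q = Ksp for that salt.
Sr₃(PO₄)₂(s) ⇌ 3 Sr²⁺(aq) + 2 PO₄³⁻(aq)
Ksp = [Sr²⁺]^3[PO₄³⁻]^2 = [Sr²⁺]^3(4.1×10⁻³)^2
[Sr²⁺]^3 = 6.4×10⁻²⁸ / (4.1×10⁻³)^2 = 3.8×10⁻²³
[Sr²⁺] = 3.4×10⁻⁸ mol L⁻¹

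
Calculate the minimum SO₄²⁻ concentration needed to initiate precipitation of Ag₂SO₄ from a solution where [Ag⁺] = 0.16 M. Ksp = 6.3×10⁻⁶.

2.5×10⁻⁴ M

The threshold for precipitation is Q = Ksp.
Ag₂SO₄(s) ⇌ 2 Ag⁺(aq) + SO₄²⁻(aq)
Ksp = [Ag⁺]^2[SO₄²⁻] = [SO₄²⁻](0.16)^2
[SO₄²⁻] = 6.3×10⁻⁶ / (0.16)^2 = 2.5×10⁻⁴
[SO₄²⁻] = 2.5×10⁻⁴ M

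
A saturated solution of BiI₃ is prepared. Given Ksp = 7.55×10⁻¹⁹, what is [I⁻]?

BiI₃(s) ⇌ Bi³⁺(aq) + 3 I⁻(aq)
If s mol/L of BiI₃ dissolves, [Bi³⁺] = s and [I⁻] = 3s.
Ksp = [Bi³⁺][I⁻]^3 = s · (3s)^3 = 27s^4 = 7.55×10⁻¹⁹
s = 1.29×10⁻⁵ M
[I⁻] = 3s = 3.88×10⁻⁵ M

3.88×10⁻⁵ M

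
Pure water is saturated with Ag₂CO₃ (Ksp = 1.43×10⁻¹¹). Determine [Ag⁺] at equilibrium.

3.06×10⁻⁴ M

Ag₂CO₃(s) ⇌ 2 Ag⁺(aq) + CO₃²⁻(aq)
For each mole of Ag₂CO₃ that dissolves per liter, [Ag⁺] = 2s and [CO₃²⁻] = s; let s denote this solubility.
Ksp = [Ag⁺]^2[CO₃²⁻] = (2s)^2 · s = 4s^3 = 1.43×10⁻¹¹
s = 1.53×10⁻⁴ mol L⁻¹
[Ag⁺] = 2s = 3.06×10⁻⁴ mol L⁻¹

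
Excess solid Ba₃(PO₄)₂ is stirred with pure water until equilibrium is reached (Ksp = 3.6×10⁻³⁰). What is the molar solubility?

5.1×10⁻⁷ M

Ba₃(PO₄)₂(s) ⇌ 3 Ba²⁺(aq) + 2 PO₄³⁻(aq)
Call the molar solubility s, so that [Ba²⁺] = 3s and [PO₄³⁻] = 2s.
Ksp = [Ba²⁺]^3[PO₄³⁻]^2 = (3s)^3 · (2s)^2 = 108s^5
108s^5 = 3.6×10⁻³⁰  ⇒  s^5 = 3.3×10⁻³²
Taking the 5th root, s = 5.1×10⁻⁷ mol L⁻¹.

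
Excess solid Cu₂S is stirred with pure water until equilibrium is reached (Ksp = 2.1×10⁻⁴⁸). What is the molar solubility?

Cu₂S(s) ⇌ 2 Cu⁺(aq) + S²⁻(aq)
If s mol/L of Cu₂S dissolves, [Cu⁺] = 2s and [S²⁻] = s.
Ksp = [Cu⁺]^2[S²⁻] = (2s)^2 · s = 4s^3
4s^3 = 2.1×10⁻⁴⁸  ⇒  s^3 = 5.3×10⁻⁴⁹
s = 8.1×10⁻¹⁷ M

8.1×10⁻¹⁷ M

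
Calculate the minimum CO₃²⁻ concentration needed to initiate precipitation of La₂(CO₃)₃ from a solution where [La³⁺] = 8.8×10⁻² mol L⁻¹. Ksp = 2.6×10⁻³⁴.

Each salt precipitates once Q = Ksp for that salt.
La₂(CO₃)₃(s) ⇌ 2 La³⁺(aq) + 3 CO₃²⁻(aq)
Ksp = [La³⁺]^2[CO₃²⁻]^3 = [CO₃²⁻]^3(8.8×10⁻²)^2
[CO₃²⁻]^3 = 2.6×10⁻³⁴ / (8.8×10⁻²)^2 = 3.4×10⁻³²
[CO₃²⁻] = 3.2×10⁻¹¹ mol L⁻¹

3.2×10⁻¹¹ M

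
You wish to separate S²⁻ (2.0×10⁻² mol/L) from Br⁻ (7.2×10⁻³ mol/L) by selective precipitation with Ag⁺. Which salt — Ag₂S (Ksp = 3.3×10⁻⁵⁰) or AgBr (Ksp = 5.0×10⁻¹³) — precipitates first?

Precipitation begins when Q = Ksp.
For Ag₂S: [Ag⁺] = (Ksp/[S²⁻])^(1/2) = 1.3×10⁻²⁴ mol/L
For AgBr: [Ag⁺] = (Ksp/[Br⁻]) = 6.9×10⁻¹¹ mol/L
Since Ag₂S needs less Ag⁺ to reach saturation, it precipitates first.

Ag₂S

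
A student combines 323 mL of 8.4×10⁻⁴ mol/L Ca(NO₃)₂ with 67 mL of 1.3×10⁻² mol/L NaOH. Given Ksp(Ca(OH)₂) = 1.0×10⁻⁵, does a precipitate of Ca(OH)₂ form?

Total volume after mixing = 323 + 67 = 390 mL.
[Ca²⁺] = (8.4×10⁻⁴)(323)/390 = 7.0×10⁻⁴ mol/L
[OH⁻] = (1.3×10⁻²)(67)/390 = 2.2×10⁻³ mol/L
Q = [Ca²⁺][OH⁻]^2 = 3.5×10⁻⁹
Q = 3.5×10⁻⁹ < Ksp = 1.0×10⁻⁵, so the solution is unsaturated and no precipitate forms.

No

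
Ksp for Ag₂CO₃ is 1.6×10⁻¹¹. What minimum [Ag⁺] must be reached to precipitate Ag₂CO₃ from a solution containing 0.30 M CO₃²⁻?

7.3×10⁻⁶ M

A salt starts to precipitate once the ion product Q reaches its Ksp.
Ag₂CO₃(s) ⇌ 2 Ag⁺(aq) + CO₃²⁻(aq)
Ksp = [Ag⁺]^2[CO₃²⁻] = [Ag⁺]^2(0.30)
[Ag⁺]^2 = 1.6×10⁻¹¹ / (0.30) = 5.3×10⁻¹¹
[Ag⁺] = 7.3×10⁻⁶ M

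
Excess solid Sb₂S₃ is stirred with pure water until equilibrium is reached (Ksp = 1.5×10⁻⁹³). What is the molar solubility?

1.1×10⁻¹⁹ M

Sb₂S₃(s) ⇌ 2 Sb³⁺(aq) + 3 S²⁻(aq)
With molar solubility s: [Sb³⁺] = 2s, [S²⁻] = 3s.
Ksp = [Sb³⁺]^2[S²⁻]^3 = (2s)^2 · (3s)^3 = 108s^5
108s^5 = 1.5×10⁻⁹³  ⇒  s^5 = 1.4×10⁻⁹⁵
s = (1.4×10⁻⁹⁵)^(1/5) = 1.1×10⁻¹⁹ mol/L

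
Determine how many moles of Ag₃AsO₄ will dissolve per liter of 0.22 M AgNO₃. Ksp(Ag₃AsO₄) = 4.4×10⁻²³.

Ag₃AsO₄(s) ⇌ 3 Ag⁺(aq) + AsO₄³⁻(aq)
Ag⁺ is already present at 0.22 M. If s mol/L of Ag₃AsO₄ dissolves, [AsO₄³⁻] = s while [Ag⁺] ≈ 0.22 M.
Ksp = [Ag⁺]^3[AsO₄³⁻] = (0.22)^3s
s = 4.4×10⁻²³ / (0.22)^3 = 4.1×10⁻²¹
s = 4.1×10⁻²¹ M

4.1×10⁻²¹ M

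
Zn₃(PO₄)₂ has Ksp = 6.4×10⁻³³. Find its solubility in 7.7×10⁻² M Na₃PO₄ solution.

Zn₃(PO₄)₂(s) ⇌ 3 Zn²⁺(aq) + 2 PO₄³⁻(aq)
Let s be the solubility of Zn₃(PO₄)₂ here. The common ion gives [PO₄³⁻] ≈ 7.7×10⁻² M, and [Zn²⁺] = 3s.
Ksp = [Zn²⁺]^3[PO₄³⁻]^2 = (3s)^3(7.7×10⁻²)^2
(3s)^3 = 6.4×10⁻³³ / (7.7×10⁻²)^2 = 1.1×10⁻³⁰
s = 3.4×10⁻¹¹ M

3.4×10⁻¹¹ M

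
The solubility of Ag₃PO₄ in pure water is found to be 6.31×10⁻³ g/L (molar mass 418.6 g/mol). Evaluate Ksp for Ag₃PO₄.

Ksp = 1.39×10⁻¹⁸

Convert to molarity: s = 6.31×10⁻³ / 418.6 = 1.5074×10⁻⁵ mol/L
Ag₃PO₄(s) ⇌ 3 Ag⁺(aq) + PO₄³⁻(aq)
For each mole of Ag₃PO₄ that dissolves per liter, [Ag⁺] = 3s and [PO₄³⁻] = s; let s denote this solubility.
Ksp = [Ag⁺]^3[PO₄³⁻] = (3s)^3 · s = 27s^4
Ksp = 27 × (1.5074×10⁻⁵)^4 = 1.39×10⁻¹⁸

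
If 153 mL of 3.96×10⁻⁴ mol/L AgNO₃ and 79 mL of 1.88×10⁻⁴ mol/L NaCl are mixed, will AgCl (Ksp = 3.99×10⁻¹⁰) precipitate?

Yes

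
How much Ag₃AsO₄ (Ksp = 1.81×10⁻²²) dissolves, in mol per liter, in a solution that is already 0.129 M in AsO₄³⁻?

Ag₃AsO₄(s) ⇌ 3 Ag⁺(aq) + AsO₄³⁻(aq)
With AsO₄³⁻ already at 0.129 M and s small, take [AsO₄³⁻] ≈ 0.129 M and [Ag⁺] = 3s.
Ksp = [Ag⁺]^3[AsO₄³⁻] = (3s)^3(0.129)
(3s)^3 = 1.81×10⁻²² / (0.129) = 1.40×10⁻²¹
s = 3.73×10⁻⁸ M

3.73×10⁻⁸ M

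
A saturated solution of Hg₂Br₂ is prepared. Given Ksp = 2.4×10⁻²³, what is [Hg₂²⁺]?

Hg₂Br₂(s) ⇌ Hg₂²⁺(aq) + 2 Br⁻(aq)
If s mol/L of Hg₂Br₂ dissolves, [Hg₂²⁺] = s and [Br⁻] = 2s.
Ksp = [Hg₂²⁺][Br⁻]^2 = s · (2s)^2 = 4s^3 = 2.4×10⁻²³
s = 1.8×10⁻⁸ M
[Hg₂²⁺] = s = 1.8×10⁻⁸ M

1.8×10⁻⁸ M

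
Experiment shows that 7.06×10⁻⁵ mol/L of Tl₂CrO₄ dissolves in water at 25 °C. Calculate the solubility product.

Ksp = 1.41×10⁻¹²

Tl₂CrO₄(s) ⇌ 2 Tl⁺(aq) + CrO₄²⁻(aq)
Call the molar solubility s, so that [Tl⁺] = 2s and [CrO₄²⁻] = s.
Ksp = [Tl⁺]^2[CrO₄²⁻] = (2s)^2 · s = 4s^3
Ksp = 4 × (7.06×10⁻⁵)^3 = 1.41×10⁻¹²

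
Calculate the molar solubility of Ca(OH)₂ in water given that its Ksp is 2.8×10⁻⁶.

8.9×10⁻³ M

Ca(OH)₂(s) ⇌ Ca²⁺(aq) + 2 OH⁻(aq)
Let s be the molar solubility. Then [Ca²⁺] = s and [OH⁻] = 2s.
Ksp = [Ca²⁺][OH⁻]^2 = s · (2s)^2 = 4s^3
4s^3 = 2.8×10⁻⁶  ⇒  s^3 = 7.0×10⁻⁷
Taking the 3rd root, s = 8.9×10⁻³ mol/L.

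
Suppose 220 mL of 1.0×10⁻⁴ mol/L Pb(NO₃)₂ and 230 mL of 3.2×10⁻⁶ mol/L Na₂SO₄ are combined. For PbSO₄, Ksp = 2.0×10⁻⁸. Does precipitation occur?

After mixing, V = 220 mL + 230 mL = 450 mL.
[Pb²⁺] = (1.0×10⁻⁴)(220)/450 = 4.9×10⁻⁵ mol/L
[SO₄²⁻] = (3.2×10⁻⁶)(230)/450 = 1.6×10⁻⁶ mol/L
Q = [Pb²⁺][SO₄²⁻] = 8.0×10⁻¹¹
Q < Ksp (8.0×10⁻¹¹ vs 2.0×10⁻⁸); the solution remains unsaturated and no precipitate forms.

No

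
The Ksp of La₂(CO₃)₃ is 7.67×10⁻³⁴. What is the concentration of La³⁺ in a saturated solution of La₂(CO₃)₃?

1.87×10⁻⁷ M

La₂(CO₃)₃(s) ⇌ 2 La³⁺(aq) + 3 CO₃²⁻(aq)
Let s be the molar solubility. Then [La³⁺] = 2s and [CO₃²⁻] = 3s.
Ksp = [La³⁺]^2[CO₃²⁻]^3 = (2s)^2 · (3s)^3 = 108s^5 = 7.67×10⁻³⁴
s = 9.34×10⁻⁸ mol/L
[La³⁺] = 2s = 1.87×10⁻⁷ mol/L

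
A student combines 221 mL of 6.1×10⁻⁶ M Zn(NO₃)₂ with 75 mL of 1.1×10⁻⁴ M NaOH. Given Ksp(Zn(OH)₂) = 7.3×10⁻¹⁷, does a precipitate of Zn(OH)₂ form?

Yes

After mixing, V = 221 mL + 75 mL = 296 mL.
[Zn²⁺] = (6.1×10⁻⁶)(221)/296 = 4.6×10⁻⁶ M
[OH⁻] = (1.1×10⁻⁴)(75)/296 = 2.8×10⁻⁵ M
Q = [Zn²⁺][OH⁻]^2 = 3.5×10⁻¹⁵
Q = 3.5×10⁻¹⁵ > Ksp = 7.3×10⁻¹⁷, so the solution is supersaturated and Zn(OH)₂ precipitates.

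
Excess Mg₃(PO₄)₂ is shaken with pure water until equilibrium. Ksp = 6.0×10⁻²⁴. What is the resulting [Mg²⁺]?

2.7×10⁻⁵ M

Mg₃(PO₄)₂(s) ⇌ 3 Mg²⁺(aq) + 2 PO₄³⁻(aq)
Call the molar solubility s, so that [Mg²⁺] = 3s and [PO₄³⁻] = 2s.
Ksp = [Mg²⁺]^3[PO₄³⁻]^2 = (3s)^3 · (2s)^2 = 108s^5 = 6.0×10⁻²⁴
s = 8.9×10⁻⁶ mol L⁻¹
[Mg²⁺] = 3s = 2.7×10⁻⁵ mol L⁻¹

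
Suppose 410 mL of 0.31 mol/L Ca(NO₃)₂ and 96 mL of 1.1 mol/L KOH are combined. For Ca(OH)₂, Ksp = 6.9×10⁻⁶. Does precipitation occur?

The combined volume is 506 mL.
[Ca²⁺] = (0.31)(410)/506 = 0.25 mol/L
[OH⁻] = (1.1)(96)/506 = 0.21 mol/L
Q = [Ca²⁺][OH⁻]^2 = 1.1×10⁻²
Q = 1.1×10⁻² > Ksp = 6.9×10⁻⁶, so the solution is supersaturated and Ca(OH)₂ precipitates.

Yes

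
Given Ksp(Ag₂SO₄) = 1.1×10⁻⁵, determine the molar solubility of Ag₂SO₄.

1.4×10⁻² M

Ag₂SO₄(s) ⇌ 2 Ag⁺(aq) + SO₄²⁻(aq)
For each mole of Ag₂SO₄ that dissolves per liter, [Ag⁺] = 2s and [SO₄²⁻] = s; let s denote this solubility.
Ksp = [Ag⁺]^2[SO₄²⁻] = (2s)^2 · s = 4s^3
4s^3 = 1.1×10⁻⁵  ⇒  s^3 = 2.8×10⁻⁶
Taking the 3rd root, s = 1.4×10⁻² mol L⁻¹.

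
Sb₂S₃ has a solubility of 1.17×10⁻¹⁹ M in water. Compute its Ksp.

Ksp = 2.37×10⁻⁹³

Sb₂S₃(s) ⇌ 2 Sb³⁺(aq) + 3 S²⁻(aq)
If s mol/L of Sb₂S₃ dissolves, [Sb³⁺] = 2s and [S²⁻] = 3s.
Ksp = [Sb³⁺]^2[S²⁻]^3 = (2s)^2 · (3s)^3 = 108s^5
Ksp = 108 × (1.17×10⁻¹⁹)^5 = 2.37×10⁻⁹³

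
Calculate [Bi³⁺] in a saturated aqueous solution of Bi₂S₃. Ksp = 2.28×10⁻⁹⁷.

3.68×10⁻²⁰ M

Bi₂S₃(s) ⇌ 2 Bi³⁺(aq) + 3 S²⁻(aq)
Let s be the molar solubility. Then [Bi³⁺] = 2s and [S²⁻] = 3s.
Ksp = [Bi³⁺]^2[S²⁻]^3 = (2s)^2 · (3s)^3 = 108s^5 = 2.28×10⁻⁹⁷
s = 1.84×10⁻²⁰ mol/L
[Bi³⁺] = 2s = 3.68×10⁻²⁰ mol/L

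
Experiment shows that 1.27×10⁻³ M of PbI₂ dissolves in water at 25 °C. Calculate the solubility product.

PbI₂(s) ⇌ Pb²⁺(aq) + 2 I⁻(aq)
For each mole of PbI₂ that dissolves per liter, [Pb²⁺] = s and [I⁻] = 2s; let s denote this solubility.
Ksp = [Pb²⁺][I⁻]^2 = s · (2s)^2 = 4s^3
Ksp = 4 × (1.27×10⁻³)^3 = 8.19×10⁻⁹

Ksp = 8.19×10⁻⁹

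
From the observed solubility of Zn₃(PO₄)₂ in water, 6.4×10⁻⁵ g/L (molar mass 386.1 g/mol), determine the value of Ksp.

Ksp = 1.4×10⁻³²

Convert to molarity: s = 6.4×10⁻⁵ / 386.1 = 1.658×10⁻⁷ mol/L
Zn₃(PO₄)₂(s) ⇌ 3 Zn²⁺(aq) + 2 PO₄³⁻(aq)
If s mol/L of Zn₃(PO₄)₂ dissolves, [Zn²⁺] = 3s and [PO₄³⁻] = 2s.
Ksp = [Zn²⁺]^3[PO₄³⁻]^2 = (3s)^3 · (2s)^2 = 108s^5
Ksp = 108 × (1.658×10⁻⁷)^5 = 1.4×10⁻³²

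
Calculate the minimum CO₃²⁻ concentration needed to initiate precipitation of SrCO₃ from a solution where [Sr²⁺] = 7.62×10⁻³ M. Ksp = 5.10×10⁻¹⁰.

6.69×10⁻⁸ M

Precipitation begins when Q = Ksp.
SrCO₃(s) ⇌ Sr²⁺(aq) + CO₃²⁻(aq)
Ksp = [Sr²⁺][CO₃²⁻] = [CO₃²⁻](7.62×10⁻³)
[CO₃²⁻] = 5.10×10⁻¹⁰ / (7.62×10⁻³) = 6.69×10⁻⁸
[CO₃²⁻] = 6.69×10⁻⁸ M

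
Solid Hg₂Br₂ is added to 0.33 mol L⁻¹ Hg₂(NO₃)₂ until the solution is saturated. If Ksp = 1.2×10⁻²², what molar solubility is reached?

9.5×10⁻¹² M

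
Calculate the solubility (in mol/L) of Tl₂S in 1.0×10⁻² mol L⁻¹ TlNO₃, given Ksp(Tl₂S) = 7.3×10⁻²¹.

7.3×10⁻¹⁷ M

Tl₂S(s) ⇌ 2 Tl⁺(aq) + S²⁻(aq)
Tl⁺ is already present at 1.0×10⁻² mol L⁻¹. If s mol/L of Tl₂S dissolves, [S²⁻] = s while [Tl⁺] ≈ 1.0×10⁻² mol L⁻¹.
Ksp = [Tl⁺]^2[S²⁻] = (1.0×10⁻²)^2s
s = 7.3×10⁻²¹ / (1.0×10⁻²)^2 = 7.3×10⁻¹⁷
s = 7.3×10⁻¹⁷ mol L⁻¹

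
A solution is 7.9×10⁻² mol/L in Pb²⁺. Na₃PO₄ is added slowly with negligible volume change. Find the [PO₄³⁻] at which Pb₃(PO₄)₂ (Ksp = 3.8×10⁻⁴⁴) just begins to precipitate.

Precipitation of each salt begins when its ion product equals Ksp.
Pb₃(PO₄)₂(s) ⇌ 3 Pb²⁺(aq) + 2 PO₄³⁻(aq)
Ksp = [Pb²⁺]^3[PO₄³⁻]^2 = [PO₄³⁻]^2(7.9×10⁻²)^3
[PO₄³⁻]^2 = 3.8×10⁻⁴⁴ / (7.9×10⁻²)^3 = 7.7×10⁻⁴¹
[PO₄³⁻] = 8.8×10⁻²¹ mol/L

8.8×10⁻²¹ M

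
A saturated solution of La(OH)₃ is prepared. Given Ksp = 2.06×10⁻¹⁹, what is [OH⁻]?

La(OH)₃(s) ⇌ La³⁺(aq) + 3 OH⁻(aq)
Call the molar solubility s, so that [La³⁺] = s and [OH⁻] = 3s.
Ksp = [La³⁺][OH⁻]^3 = s · (3s)^3 = 27s^4 = 2.06×10⁻¹⁹
s = 9.35×10⁻⁶ mol/L
[OH⁻] = 3s = 2.80×10⁻⁵ mol/L

2.80×10⁻⁵ M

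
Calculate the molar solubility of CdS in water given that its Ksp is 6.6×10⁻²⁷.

CdS(s) ⇌ Cd²⁺(aq) + S²⁻(aq)
With molar solubility s: [Cd²⁺] = s, [S²⁻] = s.
Ksp = [Cd²⁺][S²⁻] = s · s = s^2
s^2 = 6.6×10⁻²⁷
s = (6.6×10⁻²⁷)^(1/2) = 8.1×10⁻¹⁴ mol L⁻¹

8.1×10⁻¹⁴ M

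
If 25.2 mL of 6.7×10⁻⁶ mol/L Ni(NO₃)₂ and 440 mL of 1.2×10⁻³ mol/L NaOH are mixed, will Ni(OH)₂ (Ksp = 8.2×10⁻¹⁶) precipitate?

Total volume after mixing = 25.2 + 440 = 465.2 mL.
[Ni²⁺] = (6.7×10⁻⁶)(25.2)/465.2 = 3.6×10⁻⁷ mol/L
[OH⁻] = (1.2×10⁻³)(440)/465.2 = 1.1×10⁻³ mol/L
Q = [Ni²⁺][OH⁻]^2 = 4.7×10⁻¹³
Q = 4.7×10⁻¹³ > Ksp = 8.2×10⁻¹⁶, so the solution is supersaturated and Ni(OH)₂ precipitates.

Yes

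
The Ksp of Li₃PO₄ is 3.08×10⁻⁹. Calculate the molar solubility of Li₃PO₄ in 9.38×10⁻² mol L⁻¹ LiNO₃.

3.73×10⁻⁶ M

Li₃PO₄(s) ⇌ 3 Li⁺(aq) + PO₄³⁻(aq)
The solution already contains Li⁺ at 9.38×10⁻² mol L⁻¹. Let s be the molar solubility of Li₃PO₄.
[Li⁺] ≈ 9.38×10⁻² mol L⁻¹ (common ion dominates); [PO₄³⁻] = s.
Ksp = [Li⁺]^3[PO₄³⁻] = (9.38×10⁻²)^3s
s = 3.08×10⁻⁹ / (9.38×10⁻²)^3 = 3.73×10⁻⁶
s = 3.73×10⁻⁶ mol L⁻¹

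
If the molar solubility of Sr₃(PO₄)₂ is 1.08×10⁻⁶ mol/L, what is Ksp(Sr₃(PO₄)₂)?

Ksp = 1.59×10⁻²⁸

Sr₃(PO₄)₂(s) ⇌ 3 Sr²⁺(aq) + 2 PO₄³⁻(aq)
Call the molar solubility s, so that [Sr²⁺] = 3s and [PO₄³⁻] = 2s.
Ksp = [Sr²⁺]^3[PO₄³⁻]^2 = (3s)^3 · (2s)^2 = 108s^5
Ksp = 108 × (1.08×10⁻⁶)^5 = 1.59×10⁻²⁸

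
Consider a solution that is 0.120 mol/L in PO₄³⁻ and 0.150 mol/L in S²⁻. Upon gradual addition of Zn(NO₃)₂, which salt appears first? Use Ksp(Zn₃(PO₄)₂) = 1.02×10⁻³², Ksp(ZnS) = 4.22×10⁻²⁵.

ZnS

A salt starts to precipitate once the ion product Q reaches its Ksp.
For Zn₃(PO₄)₂: [Zn²⁺] = (Ksp/[PO₄³⁻]^2)^(1/3) = 8.91×10⁻¹¹ mol/L
For ZnS: [Zn²⁺] = (Ksp/[S²⁻]) = 2.81×10⁻²⁴ mol/L
The smaller threshold [Zn²⁺] is reached first, so ZnS precipitates first.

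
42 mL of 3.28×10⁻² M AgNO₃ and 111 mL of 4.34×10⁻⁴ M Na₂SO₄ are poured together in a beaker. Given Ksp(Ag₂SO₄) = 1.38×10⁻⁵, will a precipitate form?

After mixing, V = 42 mL + 111 mL = 153 mL.
[Ag⁺] = (3.28×10⁻²)(42)/153 = 9.00×10⁻³ M
[SO₄²⁻] = (4.34×10⁻⁴)(111)/153 = 3.15×10⁻⁴ M
Q = [Ag⁺]^2[SO₄²⁻] = 2.55×10⁻⁸
Q < Ksp (2.55×10⁻⁸ vs 1.38×10⁻⁵); the solution remains unsaturated and no precipitate forms.

No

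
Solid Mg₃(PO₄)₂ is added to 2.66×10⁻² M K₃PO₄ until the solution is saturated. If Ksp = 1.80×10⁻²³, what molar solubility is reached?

Mg₃(PO₄)₂(s) ⇌ 3 Mg²⁺(aq) + 2 PO₄³⁻(aq)
PO₄³⁻ is already present at 2.66×10⁻² M. If s mol/L of Mg₃(PO₄)₂ dissolves, [Mg²⁺] = 3s while [PO₄³⁻] ≈ 2.66×10⁻² M.
Ksp = [Mg²⁺]^3[PO₄³⁻]^2 = (3s)^3(2.66×10⁻²)^2
(3s)^3 = 1.80×10⁻²³ / (2.66×10⁻²)^2 = 2.54×10⁻²⁰
s = 9.80×10⁻⁸ M

9.80×10⁻⁸ M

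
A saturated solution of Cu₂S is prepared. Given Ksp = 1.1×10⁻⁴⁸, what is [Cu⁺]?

1.3×10⁻¹⁶ M

Cu₂S(s) ⇌ 2 Cu⁺(aq) + S²⁻(aq)
If s mol/L of Cu₂S dissolves, [Cu⁺] = 2s and [S²⁻] = s.
Ksp = [Cu⁺]^2[S²⁻] = (2s)^2 · s = 4s^3 = 1.1×10⁻⁴⁸
s = 6.5×10⁻¹⁷ M
[Cu⁺] = 2s = 1.3×10⁻¹⁶ M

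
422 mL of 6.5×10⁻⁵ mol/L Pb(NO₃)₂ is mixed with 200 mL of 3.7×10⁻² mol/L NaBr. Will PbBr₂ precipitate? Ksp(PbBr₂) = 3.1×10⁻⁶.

Total volume after mixing = 422 + 200 = 622 mL.
[Pb²⁺] = (6.5×10⁻⁵)(422)/622 = 4.4×10⁻⁵ mol/L
[Br⁻] = (3.7×10⁻²)(200)/622 = 1.2×10⁻² mol/L
Q = [Pb²⁺][Br⁻]^2 = 6.2×10⁻⁹
Since Q (6.2×10⁻⁹) is less than Ksp (3.1×10⁻⁶), no PbBr₂ precipitates.

No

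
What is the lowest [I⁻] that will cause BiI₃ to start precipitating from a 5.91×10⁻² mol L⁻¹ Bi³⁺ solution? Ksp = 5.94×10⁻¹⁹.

2.16×10⁻⁶ M

The threshold for precipitation is Q = Ksp.
BiI₃(s) ⇌ Bi³⁺(aq) + 3 I⁻(aq)
Ksp = [Bi³⁺][I⁻]^3 = [I⁻]^3(5.91×10⁻²)
[I⁻]^3 = 5.94×10⁻¹⁹ / (5.91×10⁻²) = 1.01×10⁻¹⁷
[I⁻] = 2.16×10⁻⁶ mol L⁻¹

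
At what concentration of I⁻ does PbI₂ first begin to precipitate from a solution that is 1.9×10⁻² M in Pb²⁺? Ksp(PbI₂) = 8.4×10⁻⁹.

6.6×10⁻⁴ M

A salt starts to precipitate once the ion product Q reaches its Ksp.
PbI₂(s) ⇌ Pb²⁺(aq) + 2 I⁻(aq)
Ksp = [Pb²⁺][I⁻]^2 = [I⁻]^2(1.9×10⁻²)
[I⁻]^2 = 8.4×10⁻⁹ / (1.9×10⁻²) = 4.4×10⁻⁷
[I⁻] = 6.6×10⁻⁴ M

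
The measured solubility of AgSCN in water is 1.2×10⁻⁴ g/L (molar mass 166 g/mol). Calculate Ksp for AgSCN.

Ksp = 5.2×10⁻¹³

Molar solubility s = (1.2×10⁻⁴ g/L) / (166 g/mol) = 7.229×10⁻⁷ mol/L
AgSCN(s) ⇌ Ag⁺(aq) + SCN⁻(aq)
For each mole of AgSCN that dissolves per liter, [Ag⁺] = s and [SCN⁻] = s; let s denote this solubility.
Ksp = [Ag⁺][SCN⁻] = s · s = s^2
Ksp = (7.229×10⁻⁷)^2 = 5.2×10⁻¹³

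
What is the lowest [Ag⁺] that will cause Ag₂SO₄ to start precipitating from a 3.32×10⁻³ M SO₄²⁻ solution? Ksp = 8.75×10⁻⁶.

5.13×10⁻² M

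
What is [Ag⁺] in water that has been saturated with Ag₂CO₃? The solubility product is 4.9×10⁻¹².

2.1×10⁻⁴ M

Ag₂CO₃(s) ⇌ 2 Ag⁺(aq) + CO₃²⁻(aq)
Call the molar solubility s, so that [Ag⁺] = 2s and [CO₃²⁻] = s.
Ksp = [Ag⁺]^2[CO₃²⁻] = (2s)^2 · s = 4s^3 = 4.9×10⁻¹²
s = 1.1×10⁻⁴ mol/L
[Ag⁺] = 2s = 2.1×10⁻⁴ mol/L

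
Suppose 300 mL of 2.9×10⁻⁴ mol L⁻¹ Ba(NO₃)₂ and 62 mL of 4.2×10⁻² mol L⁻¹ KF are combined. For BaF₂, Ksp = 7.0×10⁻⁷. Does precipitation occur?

No

The combined volume is 362 mL.
[Ba²⁺] = (2.9×10⁻⁴)(300)/362 = 2.4×10⁻⁴ mol L⁻¹
[F⁻] = (4.2×10⁻²)(62)/362 = 7.2×10⁻³ mol L⁻¹
Q = [Ba²⁺][F⁻]^2 = 1.2×10⁻⁸
Since Q (1.2×10⁻⁸) is less than Ksp (7.0×10⁻⁷), no BaF₂ precipitates.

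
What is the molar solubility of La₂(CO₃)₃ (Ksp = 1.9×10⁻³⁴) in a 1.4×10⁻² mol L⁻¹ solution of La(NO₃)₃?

3.3×10⁻¹¹ M

La₂(CO₃)₃(s) ⇌ 2 La³⁺(aq) + 3 CO₃²⁻(aq)
Let s be the solubility of La₂(CO₃)₃ here. The common ion gives [La³⁺] ≈ 1.4×10⁻² mol L⁻¹, and [CO₃²⁻] = 3s.
Ksp = [La³⁺]^2[CO₃²⁻]^3 = (1.4×10⁻²)^2(3s)^3
(3s)^3 = 1.9×10⁻³⁴ / (1.4×10⁻²)^2 = 9.7×10⁻³¹
s = 3.3×10⁻¹¹ mol L⁻¹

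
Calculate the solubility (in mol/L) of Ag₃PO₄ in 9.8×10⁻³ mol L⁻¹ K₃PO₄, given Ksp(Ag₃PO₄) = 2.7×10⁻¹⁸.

2.2×10⁻⁶ M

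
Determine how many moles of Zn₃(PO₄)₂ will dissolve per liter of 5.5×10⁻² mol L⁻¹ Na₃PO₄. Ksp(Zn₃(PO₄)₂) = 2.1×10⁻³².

Zn₃(PO₄)₂(s) ⇌ 3 Zn²⁺(aq) + 2 PO₄³⁻(aq)
With PO₄³⁻ already at 5.5×10⁻² mol L⁻¹ and s small, take [PO₄³⁻] ≈ 5.5×10⁻² mol L⁻¹ and [Zn²⁺] = 3s.
Ksp = [Zn²⁺]^3[PO₄³⁻]^2 = (3s)^3(5.5×10⁻²)^2
(3s)^3 = 2.1×10⁻³² / (5.5×10⁻²)^2 = 6.9×10⁻³⁰
s = 6.4×10⁻¹¹ mol L⁻¹

6.4×10⁻¹¹ M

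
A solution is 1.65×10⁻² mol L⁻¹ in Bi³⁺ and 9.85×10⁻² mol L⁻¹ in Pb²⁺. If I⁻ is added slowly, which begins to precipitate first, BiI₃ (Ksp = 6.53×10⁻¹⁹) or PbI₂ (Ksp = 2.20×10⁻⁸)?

BiI₃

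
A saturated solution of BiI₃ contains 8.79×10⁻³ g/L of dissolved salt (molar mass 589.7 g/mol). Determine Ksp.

Molar solubility s = (8.79×10⁻³ g/L) / (589.7 g/mol) = 1.4906×10⁻⁵ mol/L
BiI₃(s) ⇌ Bi³⁺(aq) + 3 I⁻(aq)
With molar solubility s: [Bi³⁺] = s, [I⁻] = 3s.
Ksp = [Bi³⁺][I⁻]^3 = s · (3s)^3 = 27s^4
Ksp = 27 × (1.4906×10⁻⁵)^4 = 1.33×10⁻¹⁸

Ksp = 1.33×10⁻¹⁸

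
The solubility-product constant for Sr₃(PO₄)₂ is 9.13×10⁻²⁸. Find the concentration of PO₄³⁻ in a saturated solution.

3.07×10⁻⁶ M

Sr₃(PO₄)₂(s) ⇌ 3 Sr²⁺(aq) + 2 PO₄³⁻(aq)
For each mole of Sr₃(PO₄)₂ that dissolves per liter, [Sr²⁺] = 3s and [PO₄³⁻] = 2s; let s denote this solubility.
Ksp = [Sr²⁺]^3[PO₄³⁻]^2 = (3s)^3 · (2s)^2 = 108s^5 = 9.13×10⁻²⁸
s = 1.53×10⁻⁶ mol/L
[PO₄³⁻] = 2s = 3.07×10⁻⁶ mol/L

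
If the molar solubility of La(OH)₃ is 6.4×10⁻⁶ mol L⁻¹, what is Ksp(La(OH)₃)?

Ksp = 4.5×10⁻²⁰

La(OH)₃(s) ⇌ La³⁺(aq) + 3 OH⁻(aq)
With molar solubility s: [La³⁺] = s, [OH⁻] = 3s.
Ksp = [La³⁺][OH⁻]^3 = s · (3s)^3 = 27s^4
Ksp = 27 × (6.4×10⁻⁶)^4 = 4.5×10⁻²⁰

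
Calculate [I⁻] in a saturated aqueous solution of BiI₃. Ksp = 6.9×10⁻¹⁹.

BiI₃(s) ⇌ Bi³⁺(aq) + 3 I⁻(aq)
Let s be the molar solubility. Then [Bi³⁺] = s and [I⁻] = 3s.
Ksp = [Bi³⁺][I⁻]^3 = s · (3s)^3 = 27s^4 = 6.9×10⁻¹⁹
s = 1.3×10⁻⁵ mol/L
[I⁻] = 3s = 3.8×10⁻⁵ mol/L

3.8×10⁻⁵ M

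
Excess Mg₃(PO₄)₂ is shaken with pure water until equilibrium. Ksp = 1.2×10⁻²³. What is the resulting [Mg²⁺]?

Mg₃(PO₄)₂(s) ⇌ 3 Mg²⁺(aq) + 2 PO₄³⁻(aq)
For each mole of Mg₃(PO₄)₂ that dissolves per liter, [Mg²⁺] = 3s and [PO₄³⁻] = 2s; let s denote this solubility.
Ksp = [Mg²⁺]^3[PO₄³⁻]^2 = (3s)^3 · (2s)^2 = 108s^5 = 1.2×10⁻²³
s = 1.0×10⁻⁵ M
[Mg²⁺] = 3s = 3.1×10⁻⁵ M

3.1×10⁻⁵ M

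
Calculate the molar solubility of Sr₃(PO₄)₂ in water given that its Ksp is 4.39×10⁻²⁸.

1.32×10⁻⁶ M

Sr₃(PO₄)₂(s) ⇌ 3 Sr²⁺(aq) + 2 PO₄³⁻(aq)
For each mole of Sr₃(PO₄)₂ that dissolves per liter, [Sr²⁺] = 3s and [PO₄³⁻] = 2s; let s denote this solubility.
Ksp = [Sr²⁺]^3[PO₄³⁻]^2 = (3s)^3 · (2s)^2 = 108s^5
108s^5 = 4.39×10⁻²⁸  ⇒  s^5 = 4.06×10⁻³⁰
Taking the 5th root, s = 1.32×10⁻⁶ M.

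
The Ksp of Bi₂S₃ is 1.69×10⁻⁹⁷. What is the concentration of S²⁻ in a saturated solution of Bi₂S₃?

Bi₂S₃(s) ⇌ 2 Bi³⁺(aq) + 3 S²⁻(aq)
With molar solubility s: [Bi³⁺] = 2s, [S²⁻] = 3s.
Ksp = [Bi³⁺]^2[S²⁻]^3 = (2s)^2 · (3s)^3 = 108s^5 = 1.69×10⁻⁹⁷
s = 1.73×10⁻²⁰ mol/L
[S²⁻] = 3s = 5.20×10⁻²⁰ mol/L

5.20×10⁻²⁰ M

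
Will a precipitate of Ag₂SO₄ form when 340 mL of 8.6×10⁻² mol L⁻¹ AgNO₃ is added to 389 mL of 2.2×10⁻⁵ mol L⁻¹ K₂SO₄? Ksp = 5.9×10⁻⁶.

No

Total volume after mixing = 340 + 389 = 729 mL.
[Ag⁺] = (8.6×10⁻²)(340)/729 = 4.0×10⁻² mol L⁻¹
[SO₄²⁻] = (2.2×10⁻⁵)(389)/729 = 1.2×10⁻⁵ mol L⁻¹
Q = [Ag⁺]^2[SO₄²⁻] = 1.9×10⁻⁸
Since Q (1.9×10⁻⁸) is less than Ksp (5.9×10⁻⁶), no Ag₂SO₄ precipitates.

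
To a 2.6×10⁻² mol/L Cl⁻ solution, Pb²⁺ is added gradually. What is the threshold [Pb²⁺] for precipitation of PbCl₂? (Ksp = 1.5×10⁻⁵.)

2.2×10⁻² M

Each salt precipitates once Q = Ksp for that salt.
PbCl₂(s) ⇌ Pb²⁺(aq) + 2 Cl⁻(aq)
Ksp = [Pb²⁺][Cl⁻]^2 = [Pb²⁺](2.6×10⁻²)^2
[Pb²⁺] = 1.5×10⁻⁵ / (2.6×10⁻²)^2 = 2.2×10⁻²
[Pb²⁺] = 2.2×10⁻² mol/L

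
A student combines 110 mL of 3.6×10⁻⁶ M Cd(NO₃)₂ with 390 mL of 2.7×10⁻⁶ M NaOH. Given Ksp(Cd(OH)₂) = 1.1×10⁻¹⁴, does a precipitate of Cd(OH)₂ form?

After mixing, V = 110 mL + 390 mL = 500 mL.
[Cd²⁺] = (3.6×10⁻⁶)(110)/500 = 7.9×10⁻⁷ M
[OH⁻] = (2.7×10⁻⁶)(390)/500 = 2.1×10⁻⁶ M
Q = [Cd²⁺][OH⁻]^2 = 3.5×10⁻¹⁸
Since Q (3.5×10⁻¹⁸) is less than Ksp (1.1×10⁻¹⁴), no Cd(OH)₂ precipitates.

No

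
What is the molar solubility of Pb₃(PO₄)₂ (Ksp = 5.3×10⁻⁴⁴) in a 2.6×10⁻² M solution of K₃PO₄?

Pb₃(PO₄)₂(s) ⇌ 3 Pb²⁺(aq) + 2 PO₄³⁻(aq)
The solution already contains PO₄³⁻ at 2.6×10⁻² M. Let s be the molar solubility of Pb₃(PO₄)₂.
[PO₄³⁻] ≈ 2.6×10⁻² M (common ion dominates); [Pb²⁺] = 3s.
Ksp = [Pb²⁺]^3[PO₄³⁻]^2 = (3s)^3(2.6×10⁻²)^2
(3s)^3 = 5.3×10⁻⁴⁴ / (2.6×10⁻²)^2 = 7.8×10⁻⁴¹
s = 1.4×10⁻¹⁴ M

1.4×10⁻¹⁴ M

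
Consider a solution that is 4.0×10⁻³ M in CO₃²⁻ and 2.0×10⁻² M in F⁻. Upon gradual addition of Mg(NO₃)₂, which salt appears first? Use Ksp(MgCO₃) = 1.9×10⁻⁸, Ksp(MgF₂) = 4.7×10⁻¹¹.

MgF₂

A salt starts to precipitate once the ion product Q reaches its Ksp.
For MgCO₃: [Mg²⁺] = (Ksp/[CO₃²⁻]) = 4.8×10⁻⁶ M
For MgF₂: [Mg²⁺] = (Ksp/[F⁻]^2) = 1.2×10⁻⁷ M
The smaller threshold [Mg²⁺] is reached first, so MgF₂ precipitates first.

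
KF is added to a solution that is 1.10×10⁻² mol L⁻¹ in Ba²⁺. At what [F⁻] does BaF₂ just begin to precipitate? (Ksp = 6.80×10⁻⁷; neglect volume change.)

7.86×10⁻³ M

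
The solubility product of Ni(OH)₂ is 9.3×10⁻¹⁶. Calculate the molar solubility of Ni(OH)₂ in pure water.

6.1×10⁻⁶ M

Ni(OH)₂(s) ⇌ Ni²⁺(aq) + 2 OH⁻(aq)
With molar solubility s: [Ni²⁺] = s, [OH⁻] = 2s.
Ksp = [Ni²⁺][OH⁻]^2 = s · (2s)^2 = 4s^3
4s^3 = 9.3×10⁻¹⁶  ⇒  s^3 = 2.3×10⁻¹⁶
Taking the 3rd root, s = 6.1×10⁻⁶ mol/L.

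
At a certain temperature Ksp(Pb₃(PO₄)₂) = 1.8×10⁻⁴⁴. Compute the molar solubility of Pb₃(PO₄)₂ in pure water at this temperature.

Pb₃(PO₄)₂(s) ⇌ 3 Pb²⁺(aq) + 2 PO₄³⁻(aq)
Let s be the molar solubility. Then [Pb²⁺] = 3s and [PO₄³⁻] = 2s.
Ksp = [Pb²⁺]^3[PO₄³⁻]^2 = (3s)^3 · (2s)^2 = 108s^5
108s^5 = 1.8×10⁻⁴⁴  ⇒  s^5 = 1.7×10⁻⁴⁶
Taking the 5th root, s = 7.0×10⁻¹⁰ mol L⁻¹.

7.0×10⁻¹⁰ M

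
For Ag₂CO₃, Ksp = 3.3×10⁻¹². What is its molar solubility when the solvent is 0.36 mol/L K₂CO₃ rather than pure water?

1.5×10⁻⁶ M

Ag₂CO₃(s) ⇌ 2 Ag⁺(aq) + CO₃²⁻(aq)
CO₃²⁻ is already present at 0.36 mol/L. If s mol/L of Ag₂CO₃ dissolves, [Ag⁺] = 2s while [CO₃²⁻] ≈ 0.36 mol/L.
Ksp = [Ag⁺]^2[CO₃²⁻] = (2s)^2(0.36)
(2s)^2 = 3.3×10⁻¹² / (0.36) = 9.2×10⁻¹²
s = 1.5×10⁻⁶ mol/L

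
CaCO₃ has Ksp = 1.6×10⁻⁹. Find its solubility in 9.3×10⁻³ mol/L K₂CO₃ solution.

CaCO₃(s) ⇌ Ca²⁺(aq) + CO₃²⁻(aq)
With CO₃²⁻ already at 9.3×10⁻³ mol/L and s small, take [CO₃²⁻] ≈ 9.3×10⁻³ mol/L and [Ca²⁺] = s.
Ksp = [Ca²⁺][CO₃²⁻] = s(9.3×10⁻³)
s = 1.6×10⁻⁹ / (9.3×10⁻³) = 1.7×10⁻⁷
s = 1.7×10⁻⁷ mol/L

1.7×10⁻⁷ M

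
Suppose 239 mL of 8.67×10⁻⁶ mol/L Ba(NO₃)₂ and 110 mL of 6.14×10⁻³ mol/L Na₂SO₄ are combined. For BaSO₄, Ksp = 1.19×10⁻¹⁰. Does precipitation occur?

The combined volume is 349 mL.
[Ba²⁺] = (8.67×10⁻⁶)(239)/349 = 5.94×10⁻⁶ mol/L
[SO₄²⁻] = (6.14×10⁻³)(110)/349 = 1.94×10⁻³ mol/L
Q = [Ba²⁺][SO₄²⁻] = 1.15×10⁻⁸
Since Q (1.15×10⁻⁸) exceeds Ksp (1.19×10⁻¹⁰), BaSO₄ will precipitate.

Yes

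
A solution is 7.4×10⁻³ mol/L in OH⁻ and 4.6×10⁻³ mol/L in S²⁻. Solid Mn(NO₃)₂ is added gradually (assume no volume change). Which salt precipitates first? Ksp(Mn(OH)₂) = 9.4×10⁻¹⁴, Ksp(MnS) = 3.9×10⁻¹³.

MnS

Precipitation of each salt begins when its ion product equals Ksp.
For Mn(OH)₂: [Mn²⁺] = (Ksp/[OH⁻]^2) = 1.7×10⁻⁹ mol/L
For MnS: [Mn²⁺] = (Ksp/[S²⁻]) = 8.5×10⁻¹¹ mol/L
The smaller threshold [Mn²⁺] is reached first, so MnS precipitates first.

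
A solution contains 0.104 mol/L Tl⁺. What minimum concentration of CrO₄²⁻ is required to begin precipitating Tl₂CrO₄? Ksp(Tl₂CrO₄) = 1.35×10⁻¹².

1.25×10⁻¹⁰ M

Precipitation begins when Q = Ksp.
Tl₂CrO₄(s) ⇌ 2 Tl⁺(aq) + CrO₄²⁻(aq)
Ksp = [Tl⁺]^2[CrO₄²⁻] = [CrO₄²⁻](0.104)^2
[CrO₄²⁻] = 1.35×10⁻¹² / (0.104)^2 = 1.25×10⁻¹⁰
[CrO₄²⁻] = 1.25×10⁻¹⁰ mol/L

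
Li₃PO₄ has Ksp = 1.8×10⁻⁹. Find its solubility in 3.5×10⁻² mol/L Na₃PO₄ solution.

1.2×10⁻³ M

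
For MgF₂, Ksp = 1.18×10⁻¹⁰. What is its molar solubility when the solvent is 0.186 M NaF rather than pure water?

3.41×10⁻⁹ M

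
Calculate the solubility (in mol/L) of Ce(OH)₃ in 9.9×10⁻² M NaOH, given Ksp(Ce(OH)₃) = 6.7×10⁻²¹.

6.9×10⁻¹⁸ M

Ce(OH)₃(s) ⇌ Ce³⁺(aq) + 3 OH⁻(aq)
The solution already contains OH⁻ at 9.9×10⁻² M. Let s be the molar solubility of Ce(OH)₃.
[OH⁻] ≈ 9.9×10⁻² M (common ion dominates); [Ce³⁺] = s.
Ksp = [Ce³⁺][OH⁻]^3 = s(9.9×10⁻²)^3
s = 6.7×10⁻²¹ / (9.9×10⁻²)^3 = 6.9×10⁻¹⁸
s = 6.9×10⁻¹⁸ M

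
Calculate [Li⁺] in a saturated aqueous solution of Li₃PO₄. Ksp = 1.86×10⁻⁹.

8.64×10⁻³ M

Li₃PO₄(s) ⇌ 3 Li⁺(aq) + PO₄³⁻(aq)
If s mol/L of Li₃PO₄ dissolves, [Li⁺] = 3s and [PO₄³⁻] = s.
Ksp = [Li⁺]^3[PO₄³⁻] = (3s)^3 · s = 27s^4 = 1.86×10⁻⁹
s = 2.88×10⁻³ mol/L
[Li⁺] = 3s = 8.64×10⁻³ mol/L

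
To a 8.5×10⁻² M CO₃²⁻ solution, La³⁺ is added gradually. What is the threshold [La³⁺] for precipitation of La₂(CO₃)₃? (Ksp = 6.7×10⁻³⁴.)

Precipitation begins when Q = Ksp.
La₂(CO₃)₃(s) ⇌ 2 La³⁺(aq) + 3 CO₃²⁻(aq)
Ksp = [La³⁺]^2[CO₃²⁻]^3 = [La³⁺]^2(8.5×10⁻²)^3
[La³⁺]^2 = 6.7×10⁻³⁴ / (8.5×10⁻²)^3 = 1.1×10⁻³⁰
[La³⁺] = 1.0×10⁻¹⁵ M

1.0×10⁻¹⁵ M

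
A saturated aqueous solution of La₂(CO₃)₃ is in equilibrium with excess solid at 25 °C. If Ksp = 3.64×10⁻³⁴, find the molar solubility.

8.05×10⁻⁸ M

La₂(CO₃)₃(s) ⇌ 2 La³⁺(aq) + 3 CO₃²⁻(aq)
For each mole of La₂(CO₃)₃ that dissolves per liter, [La³⁺] = 2s and [CO₃²⁻] = 3s; let s denote this solubility.
Ksp = [La³⁺]^2[CO₃²⁻]^3 = (2s)^2 · (3s)^3 = 108s^5
108s^5 = 3.64×10⁻³⁴  ⇒  s^5 = 3.37×10⁻³⁶
s = 8.05×10⁻⁸ M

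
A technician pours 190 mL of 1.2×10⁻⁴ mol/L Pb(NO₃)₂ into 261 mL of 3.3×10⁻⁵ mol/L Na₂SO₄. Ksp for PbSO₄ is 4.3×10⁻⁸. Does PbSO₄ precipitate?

Total volume after mixing = 190 + 261 = 451 mL.
[Pb²⁺] = (1.2×10⁻⁴)(190)/451 = 5.1×10⁻⁵ mol/L
[SO₄²⁻] = (3.3×10⁻⁵)(261)/451 = 1.9×10⁻⁵ mol/L
Q = [Pb²⁺][SO₄²⁻] = 9.7×10⁻¹⁰
Since Q (9.7×10⁻¹⁰) is less than Ksp (4.3×10⁻⁸), no PbSO₄ precipitates.

No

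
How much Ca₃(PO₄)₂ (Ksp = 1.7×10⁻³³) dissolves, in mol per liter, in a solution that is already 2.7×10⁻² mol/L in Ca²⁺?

4.6×10⁻¹⁵ M

Ca₃(PO₄)₂(s) ⇌ 3 Ca²⁺(aq) + 2 PO₄³⁻(aq)
With Ca²⁺ already at 2.7×10⁻² mol/L and s small, take [Ca²⁺] ≈ 2.7×10⁻² mol/L and [PO₄³⁻] = 2s.
Ksp = [Ca²⁺]^3[PO₄³⁻]^2 = (2.7×10⁻²)^3(2s)^2
(2s)^2 = 1.7×10⁻³³ / (2.7×10⁻²)^3 = 8.6×10⁻²⁹
s = 4.6×10⁻¹⁵ mol/L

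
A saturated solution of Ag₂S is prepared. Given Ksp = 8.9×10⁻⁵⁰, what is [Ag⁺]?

5.6×10⁻¹⁷ M

Ag₂S(s) ⇌ 2 Ag⁺(aq) + S²⁻(aq)
If s mol/L of Ag₂S dissolves, [Ag⁺] = 2s and [S²⁻] = s.
Ksp = [Ag⁺]^2[S²⁻] = (2s)^2 · s = 4s^3 = 8.9×10⁻⁵⁰
s = 2.8×10⁻¹⁷ M
[Ag⁺] = 2s = 5.6×10⁻¹⁷ M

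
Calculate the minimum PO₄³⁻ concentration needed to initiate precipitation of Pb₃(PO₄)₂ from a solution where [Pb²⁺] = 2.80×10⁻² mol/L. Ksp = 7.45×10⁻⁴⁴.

The threshold for precipitation is Q = Ksp.
Pb₃(PO₄)₂(s) ⇌ 3 Pb²⁺(aq) + 2 PO₄³⁻(aq)
Ksp = [Pb²⁺]^3[PO₄³⁻]^2 = [PO₄³⁻]^2(2.80×10⁻²)^3
[PO₄³⁻]^2 = 7.45×10⁻⁴⁴ / (2.80×10⁻²)^3 = 3.39×10⁻³⁹
[PO₄³⁻] = 5.83×10⁻²⁰ mol/L

5.83×10⁻²⁰ M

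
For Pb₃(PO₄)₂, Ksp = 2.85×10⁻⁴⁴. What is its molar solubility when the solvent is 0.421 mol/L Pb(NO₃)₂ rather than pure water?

3.09×10⁻²² M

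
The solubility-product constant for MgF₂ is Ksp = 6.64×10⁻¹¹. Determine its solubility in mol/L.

2.55×10⁻⁴ M

MgF₂(s) ⇌ Mg²⁺(aq) + 2 F⁻(aq)
Call the molar solubility s, so that [Mg²⁺] = s and [F⁻] = 2s.
Ksp = [Mg²⁺][F⁻]^2 = s · (2s)^2 = 4s^3
4s^3 = 6.64×10⁻¹¹  ⇒  s^3 = 1.66×10⁻¹¹
Taking the 3rd root, s = 2.55×10⁻⁴ mol/L.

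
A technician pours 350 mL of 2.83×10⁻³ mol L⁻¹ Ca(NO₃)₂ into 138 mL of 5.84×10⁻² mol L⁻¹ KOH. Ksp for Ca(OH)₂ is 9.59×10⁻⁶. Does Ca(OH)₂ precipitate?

No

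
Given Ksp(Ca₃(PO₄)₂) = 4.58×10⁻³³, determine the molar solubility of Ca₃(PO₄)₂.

1.34×10⁻⁷ M

Ca₃(PO₄)₂(s) ⇌ 3 Ca²⁺(aq) + 2 PO₄³⁻(aq)
Call the molar solubility s, so that [Ca²⁺] = 3s and [PO₄³⁻] = 2s.
Ksp = [Ca²⁺]^3[PO₄³⁻]^2 = (3s)^3 · (2s)^2 = 108s^5
108s^5 = 4.58×10⁻³³  ⇒  s^5 = 4.24×10⁻³⁵
Taking the 5th root, s = 1.34×10⁻⁷ mol/L.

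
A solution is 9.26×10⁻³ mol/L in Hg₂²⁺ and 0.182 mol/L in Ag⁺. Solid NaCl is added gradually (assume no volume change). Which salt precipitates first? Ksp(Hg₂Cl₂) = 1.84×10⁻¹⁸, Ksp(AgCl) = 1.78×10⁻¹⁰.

AgCl

The threshold for precipitation is Q = Ksp.
For Hg₂Cl₂: [Cl⁻] = (Ksp/[Hg₂²⁺])^(1/2) = 1.41×10⁻⁸ mol/L
For AgCl: [Cl⁻] = (Ksp/[Ag⁺]) = 9.78×10⁻¹⁰ mol/L
Since AgCl needs less Cl⁻ to reach saturation, it precipitates first.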